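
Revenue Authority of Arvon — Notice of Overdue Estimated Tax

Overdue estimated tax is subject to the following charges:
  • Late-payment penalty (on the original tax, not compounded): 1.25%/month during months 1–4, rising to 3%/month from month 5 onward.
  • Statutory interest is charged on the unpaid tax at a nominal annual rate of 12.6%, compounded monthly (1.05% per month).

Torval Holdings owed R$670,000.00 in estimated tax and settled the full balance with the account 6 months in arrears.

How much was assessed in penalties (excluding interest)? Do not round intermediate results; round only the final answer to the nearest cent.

Penalty, months 1–4: 4 × 1.25% × R$670,000.00 = R$33,500.00
Penalty, months 5–6: 2 × 3% × R$670,000.00 = R$40,200.00
Total penalty = R$33,500.00 + R$40,200.00 = R$73,700.00

R$73,700.00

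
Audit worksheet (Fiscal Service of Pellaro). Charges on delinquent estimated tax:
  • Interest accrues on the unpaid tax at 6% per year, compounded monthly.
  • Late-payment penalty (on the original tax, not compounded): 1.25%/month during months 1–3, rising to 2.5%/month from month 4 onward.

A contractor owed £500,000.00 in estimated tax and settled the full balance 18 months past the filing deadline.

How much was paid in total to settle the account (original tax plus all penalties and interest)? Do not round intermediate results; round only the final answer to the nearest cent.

£753,214.47

Penalty, months 1–3: 3 × 1.25% × £500,000.00 = £18,750.00
Penalty, months 4–18: 15 × 2.5% × £500,000.00 = £187,500.00
Interest (6%/yr ÷ 12 = 0.5%/month): £500,000.00 × ((1 + 0.005)^18 − 1) = £46,964.4698…
Total = £500,000.00 + £206,250.0000 + £46,964.4698… = £753,214.47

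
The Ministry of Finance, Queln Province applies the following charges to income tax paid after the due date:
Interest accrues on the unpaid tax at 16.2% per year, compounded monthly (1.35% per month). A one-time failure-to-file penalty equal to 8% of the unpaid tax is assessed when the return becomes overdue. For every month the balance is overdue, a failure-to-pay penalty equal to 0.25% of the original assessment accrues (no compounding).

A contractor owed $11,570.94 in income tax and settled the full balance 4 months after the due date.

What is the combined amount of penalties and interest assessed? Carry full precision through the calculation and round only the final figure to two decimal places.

Failure-to-file penalty: 8% × $11,570.94 = $925.68…
Failure-to-pay penalty: 4 × 0.25% × $11,570.94 = $115.71…
Interest: $11,570.94 × ((1 + 0.0135)^4 − 1) = $11,570.94 × 0.0551034… = $637.5978…
Penalties + interest = $1,041.3846 + $637.5978… = $1,678.98

$1,678.98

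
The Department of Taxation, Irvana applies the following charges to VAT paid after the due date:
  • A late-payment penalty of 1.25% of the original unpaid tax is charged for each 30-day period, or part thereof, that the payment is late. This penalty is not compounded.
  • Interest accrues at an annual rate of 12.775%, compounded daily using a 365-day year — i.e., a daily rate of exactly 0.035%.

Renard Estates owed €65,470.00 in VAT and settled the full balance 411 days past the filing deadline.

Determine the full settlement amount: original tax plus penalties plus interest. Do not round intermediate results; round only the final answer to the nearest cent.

Penalty periods: ⌈411/30⌉ = 14; penalty = 14 × 1.25% × €65,470.00 = €11,457.25
Interest: €65,470.00 × ((1 + 0.00035)^411 − 1) = €65,470.00 × 0.15468183… = €10,127.0193…
Total = €65,470.00 + €11,457.2500 + €10,127.0193… = €87,054.27

€87,054.27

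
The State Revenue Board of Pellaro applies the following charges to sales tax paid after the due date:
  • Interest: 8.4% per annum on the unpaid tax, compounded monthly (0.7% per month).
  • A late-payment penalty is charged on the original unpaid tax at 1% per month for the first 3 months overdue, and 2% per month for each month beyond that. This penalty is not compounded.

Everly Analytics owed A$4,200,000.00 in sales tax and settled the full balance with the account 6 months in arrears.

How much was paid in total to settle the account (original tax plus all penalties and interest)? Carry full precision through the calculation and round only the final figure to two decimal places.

A$4,757,515.96

Penalty, months 1–3: 3 × 1% × A$4,200,000.00 = A$126,000.00
Penalty, months 4–6: 3 × 2% × A$4,200,000.00 = A$252,000.00
Interest: A$4,200,000.00 × ((1 + 0.007)^6 − 1) = A$4,200,000.00 × 0.0427419… = A$179,515.9637…
Total = A$4,200,000.00 + A$378,000.0000 + A$179,515.9637… = A$4,757,515.96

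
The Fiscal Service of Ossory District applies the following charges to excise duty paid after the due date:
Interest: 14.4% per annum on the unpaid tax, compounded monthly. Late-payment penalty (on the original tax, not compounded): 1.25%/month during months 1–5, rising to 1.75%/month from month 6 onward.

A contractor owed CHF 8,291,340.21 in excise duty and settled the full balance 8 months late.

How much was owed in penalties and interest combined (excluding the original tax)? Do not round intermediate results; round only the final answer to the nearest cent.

Penalty, months 1–5: 5 × 1.25% × CHF 8,291,340.21 = CHF 518,208.76…
Penalty, months 6–8: 3 × 1.75% × CHF 8,291,340.21 = CHF 435,295.36…
Interest (14.4%/yr ÷ 12 = 1.2%/month): CHF 8,291,340.21 × ((1 + 0.012)^8 − 1) = CHF 830,213.8316…
Penalties + interest = CHF 953,504.1242… + CHF 830,213.8316… = CHF 1,783,717.96

CHF 1,783,717.96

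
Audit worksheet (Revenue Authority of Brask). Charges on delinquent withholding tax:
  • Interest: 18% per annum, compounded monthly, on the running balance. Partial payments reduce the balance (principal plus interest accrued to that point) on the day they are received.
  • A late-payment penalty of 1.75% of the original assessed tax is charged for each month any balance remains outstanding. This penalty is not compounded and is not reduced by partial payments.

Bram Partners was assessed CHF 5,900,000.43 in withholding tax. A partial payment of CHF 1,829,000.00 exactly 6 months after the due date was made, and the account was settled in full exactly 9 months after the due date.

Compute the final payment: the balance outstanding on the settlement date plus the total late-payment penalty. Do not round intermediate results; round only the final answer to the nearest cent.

CHF 5,762,705.67

Monthly rate = 18% ÷ 12 = 1.5%
Balance at month 6: CHF 5,900,000.4300 × (1 + 0.015)^6 = CHF 6,451,315.7274…
After CHF 1,829,000.00 payment: CHF 6,451,315.7274… − CHF 1,829,000.00 = CHF 4,622,315.7274…
Balance at month 9: CHF 4,622,315.7274… × (1 + 0.015)^3 = CHF 4,833,455.5986…
Penalty: 9 × 1.75% × CHF 5,900,000.43 = CHF 929,250.07…
Final settlement = outstanding balance + penalty = CHF 4,833,455.5986… + CHF 929,250.07… = CHF 5,762,705.67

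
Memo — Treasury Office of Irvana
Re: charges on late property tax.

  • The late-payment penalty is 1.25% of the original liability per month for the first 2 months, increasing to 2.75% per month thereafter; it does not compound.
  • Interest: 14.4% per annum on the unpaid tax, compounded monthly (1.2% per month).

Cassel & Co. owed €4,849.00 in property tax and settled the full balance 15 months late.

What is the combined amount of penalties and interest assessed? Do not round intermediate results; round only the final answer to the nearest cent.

Penalty, months 1–2: 2 × 1.25% × €4,849.00 = €121.23…
Penalty, months 3–15: 13 × 2.75% × €4,849.00 = €1,733.52…
Interest: €4,849.00 × ((1 + 0.012)^15 − 1) = €4,849.00 × 0.1959353… = €950.0903…
Penalties + interest = €1,854.7425 + €950.0903… = €2,804.83

€2,804.83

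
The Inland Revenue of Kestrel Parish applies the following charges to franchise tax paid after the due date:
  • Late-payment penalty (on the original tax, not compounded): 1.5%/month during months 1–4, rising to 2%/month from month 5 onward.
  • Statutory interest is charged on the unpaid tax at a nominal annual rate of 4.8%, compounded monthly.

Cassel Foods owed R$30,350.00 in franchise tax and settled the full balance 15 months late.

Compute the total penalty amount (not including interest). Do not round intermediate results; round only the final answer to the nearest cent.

R$8,498.00

Penalty, months 1–4: 4 × 1.5% × R$30,350.00 = R$1,821.00
Penalty, months 5–15: 11 × 2% × R$30,350.00 = R$6,677.00
Total penalty = R$1,821.00 + R$6,677.00 = R$8,498.00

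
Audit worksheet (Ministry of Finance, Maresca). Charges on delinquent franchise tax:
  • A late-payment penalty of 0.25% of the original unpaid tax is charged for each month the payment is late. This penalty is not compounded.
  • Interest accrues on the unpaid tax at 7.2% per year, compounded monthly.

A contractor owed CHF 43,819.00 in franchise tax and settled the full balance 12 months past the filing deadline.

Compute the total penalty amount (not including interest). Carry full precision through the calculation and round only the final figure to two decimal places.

CHF 1,314.57

Late-payment penalty: 12 × 0.25% × CHF 43,819.00 = CHF 1,314.57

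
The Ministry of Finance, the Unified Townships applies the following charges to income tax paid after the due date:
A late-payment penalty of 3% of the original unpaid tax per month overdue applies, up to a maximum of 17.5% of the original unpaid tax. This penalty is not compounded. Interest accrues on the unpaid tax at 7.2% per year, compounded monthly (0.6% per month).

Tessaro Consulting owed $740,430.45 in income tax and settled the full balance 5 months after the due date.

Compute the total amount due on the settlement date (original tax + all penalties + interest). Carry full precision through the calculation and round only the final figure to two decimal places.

Penalty: 5 × 3% × $740,430.45 = $111,064.57… (below the 17.5% cap of $129,575.33…)
Interest: $740,430.45 × ((1 + 0.006)^5 − 1) = $740,430.45 × 0.0303622… = $22,481.0726…
Total = $740,430.45 + $111,064.5675 + $22,481.0726… = $873,976.09

$873,976.09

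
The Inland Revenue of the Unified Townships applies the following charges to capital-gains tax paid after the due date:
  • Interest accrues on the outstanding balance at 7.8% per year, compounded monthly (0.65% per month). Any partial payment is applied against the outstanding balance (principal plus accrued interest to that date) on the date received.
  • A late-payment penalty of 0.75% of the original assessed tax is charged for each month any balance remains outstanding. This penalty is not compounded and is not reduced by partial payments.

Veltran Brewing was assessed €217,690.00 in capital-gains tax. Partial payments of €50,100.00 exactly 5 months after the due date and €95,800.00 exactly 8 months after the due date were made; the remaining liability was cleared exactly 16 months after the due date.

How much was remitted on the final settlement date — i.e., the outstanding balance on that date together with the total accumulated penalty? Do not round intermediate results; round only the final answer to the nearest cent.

€112,893.16

Balance at month 5: €217,690.0000 × (1 + 0.0065)^5 = €224,857.4988…
After €50,100.00 payment: €224,857.4988… − €50,100.00 = €174,757.4988…
Balance at month 8: €174,757.4988… × (1 + 0.0065)^3 = €178,187.4685…
After €95,800.00 payment: €178,187.4685… − €95,800.00 = €82,387.4685…
Balance at month 16: €82,387.4685… × (1 + 0.0065)^8 = €86,770.3587…
Penalty: 16 × 0.75% × €217,690.00 = €26,122.80
Final settlement = outstanding balance + penalty = €86,770.3587… + €26,122.80 = €112,893.16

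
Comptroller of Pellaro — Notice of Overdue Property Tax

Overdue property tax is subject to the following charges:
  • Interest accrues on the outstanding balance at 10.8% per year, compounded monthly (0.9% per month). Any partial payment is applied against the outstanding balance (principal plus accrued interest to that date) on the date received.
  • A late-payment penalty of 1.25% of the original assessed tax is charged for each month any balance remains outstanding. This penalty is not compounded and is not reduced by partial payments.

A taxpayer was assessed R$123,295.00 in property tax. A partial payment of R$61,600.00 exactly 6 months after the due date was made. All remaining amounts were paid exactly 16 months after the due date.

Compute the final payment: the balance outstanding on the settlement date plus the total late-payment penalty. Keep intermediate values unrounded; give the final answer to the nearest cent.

Balance at month 6: R$123,295.0000 × (1 + 0.009)^6 = R$130,104.5432…
After R$61,600.00 payment: R$130,104.5432… − R$61,600.00 = R$68,504.5432…
Balance at month 16: R$68,504.5432… × (1 + 0.009)^10 = R$74,925.7394…
Penalty: 16 × 1.25% × R$123,295.00 = R$24,659.00
Final settlement = outstanding balance + penalty = R$74,925.7394… + R$24,659.00 = R$99,584.74

R$99,584.74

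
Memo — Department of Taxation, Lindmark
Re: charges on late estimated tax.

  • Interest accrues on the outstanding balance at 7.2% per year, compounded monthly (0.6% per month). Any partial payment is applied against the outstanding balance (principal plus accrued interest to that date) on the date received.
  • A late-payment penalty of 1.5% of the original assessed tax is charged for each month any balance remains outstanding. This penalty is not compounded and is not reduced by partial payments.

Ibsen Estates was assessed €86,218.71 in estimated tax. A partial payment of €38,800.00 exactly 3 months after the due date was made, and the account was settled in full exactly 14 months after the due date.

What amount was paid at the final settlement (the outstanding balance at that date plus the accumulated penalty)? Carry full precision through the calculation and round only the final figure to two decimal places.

€70,417.33

Balance at month 3: €86,218.7100 × (1 + 0.006)^3 = €87,779.9770…
After €38,800.00 payment: €87,779.9770… − €38,800.00 = €48,979.9770…
Balance at month 14: €48,979.9770… × (1 + 0.006)^11 = €52,311.4026…
Penalty: 14 × 1.5% × €86,218.71 = €18,105.93…
Final settlement = outstanding balance + penalty = €52,311.4026… + €18,105.93… = €70,417.33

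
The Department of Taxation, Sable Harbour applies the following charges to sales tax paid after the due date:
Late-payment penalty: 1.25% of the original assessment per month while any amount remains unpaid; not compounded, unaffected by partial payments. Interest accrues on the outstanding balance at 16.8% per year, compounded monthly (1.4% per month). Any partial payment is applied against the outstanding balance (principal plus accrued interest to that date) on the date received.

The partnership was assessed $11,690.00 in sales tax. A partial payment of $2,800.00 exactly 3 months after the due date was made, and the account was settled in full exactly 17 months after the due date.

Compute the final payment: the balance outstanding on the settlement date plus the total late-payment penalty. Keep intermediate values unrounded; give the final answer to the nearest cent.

Balance at month 3: $11,690.0000 × (1 + 0.014)^3 = $12,187.8858…
After $2,800.00 payment: $12,187.8858… − $2,800.00 = $9,387.8858…
Balance at month 17: $9,387.8858… × (1 + 0.014)^14 = $11,405.1018…
Penalty: 17 × 1.25% × $11,690.00 = $2,484.13…
Final settlement = outstanding balance + penalty = $11,405.1018… + $2,484.13… = $13,889.23

$13,889.23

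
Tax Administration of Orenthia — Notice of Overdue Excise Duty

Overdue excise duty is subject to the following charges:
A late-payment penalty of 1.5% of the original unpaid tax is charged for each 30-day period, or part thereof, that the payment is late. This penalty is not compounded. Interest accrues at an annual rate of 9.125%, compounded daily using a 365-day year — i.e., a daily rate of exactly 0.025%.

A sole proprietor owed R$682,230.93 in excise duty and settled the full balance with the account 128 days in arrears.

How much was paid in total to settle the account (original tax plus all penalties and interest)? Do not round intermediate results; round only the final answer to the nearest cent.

R$755,579.88

Penalty periods: ⌈128/30⌉ = 5; penalty = 5 × 1.5% × R$682,230.93 = R$51,167.32…
Interest: R$682,230.93 × ((1 + 0.00025)^128 − 1) = R$682,230.93 × 0.03251338… = R$22,181.6307…
Total = R$682,230.93 + R$51,167.3198… + R$22,181.6307… = R$755,579.88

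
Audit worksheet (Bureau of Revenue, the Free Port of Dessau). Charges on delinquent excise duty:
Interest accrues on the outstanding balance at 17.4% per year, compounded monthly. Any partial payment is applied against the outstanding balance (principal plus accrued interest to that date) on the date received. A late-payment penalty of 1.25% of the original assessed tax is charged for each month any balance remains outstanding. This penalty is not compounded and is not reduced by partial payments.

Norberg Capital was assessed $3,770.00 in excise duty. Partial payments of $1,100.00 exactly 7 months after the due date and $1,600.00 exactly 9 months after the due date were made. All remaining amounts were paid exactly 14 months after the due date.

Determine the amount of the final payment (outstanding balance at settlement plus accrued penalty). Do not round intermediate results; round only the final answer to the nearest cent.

$2,335.51

Monthly rate = 17.4% ÷ 12 = 1.45%
Balance at month 7: $3,770.0000 × (1 + 0.0145)^7 = $4,169.7086…
After $1,100.00 payment: $4,169.7086… − $1,100.00 = $3,069.7086…
Balance at month 9: $3,069.7086… × (1 + 0.0145)^2 = $3,159.3756…
After $1,600.00 payment: $3,159.3756… − $1,600.00 = $1,559.3756…
Balance at month 14: $1,559.3756… × (1 + 0.0145)^5 = $1,675.7568…
Penalty: 14 × 1.25% × $3,770.00 = $659.75
Final settlement = outstanding balance + penalty = $1,675.7568… + $659.75 = $2,335.51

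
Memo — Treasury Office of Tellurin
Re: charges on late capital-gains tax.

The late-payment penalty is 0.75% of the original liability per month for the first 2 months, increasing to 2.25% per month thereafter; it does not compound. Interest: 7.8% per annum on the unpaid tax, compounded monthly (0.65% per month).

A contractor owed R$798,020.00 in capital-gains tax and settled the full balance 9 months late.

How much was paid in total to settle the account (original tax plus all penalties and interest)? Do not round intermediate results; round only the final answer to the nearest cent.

R$983,595.00

Penalty, months 1–2: 2 × 0.75% × R$798,020.00 = R$11,970.30
Penalty, months 3–9: 7 × 2.25% × R$798,020.00 = R$125,688.15
Interest: R$798,020.00 × ((1 + 0.0065)^9 − 1) = R$798,020.00 × 0.0600443… = R$47,916.5482…
Total = R$798,020.00 + R$137,658.4500 + R$47,916.5482… = R$983,595.00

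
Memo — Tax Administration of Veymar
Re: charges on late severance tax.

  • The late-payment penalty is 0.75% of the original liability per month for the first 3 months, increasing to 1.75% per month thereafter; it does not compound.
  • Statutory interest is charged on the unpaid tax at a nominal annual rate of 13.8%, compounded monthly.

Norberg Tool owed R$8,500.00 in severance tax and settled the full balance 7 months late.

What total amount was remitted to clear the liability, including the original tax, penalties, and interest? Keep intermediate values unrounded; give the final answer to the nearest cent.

R$9,994.56

Penalty, months 1–3: 3 × 0.75% × R$8,500.00 = R$191.25
Penalty, months 4–7: 4 × 1.75% × R$8,500.00 = R$595.00
Interest (13.8%/yr ÷ 12 = 1.15%/month): R$8,500.00 × ((1 + 0.0115)^7 − 1) = R$708.3143…
Total = R$8,500.00 + R$786.2500 + R$708.3143… = R$9,994.56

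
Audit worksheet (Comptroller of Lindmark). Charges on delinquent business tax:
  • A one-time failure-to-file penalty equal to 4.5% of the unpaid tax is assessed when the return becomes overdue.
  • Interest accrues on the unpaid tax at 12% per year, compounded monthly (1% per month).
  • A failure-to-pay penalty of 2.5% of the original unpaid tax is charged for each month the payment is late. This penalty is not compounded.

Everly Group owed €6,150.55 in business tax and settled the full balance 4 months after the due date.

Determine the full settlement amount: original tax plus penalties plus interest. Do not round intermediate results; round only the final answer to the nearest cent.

Failure-to-file penalty: 4.5% × €6,150.55 = €276.77…
Failure-to-pay penalty: 4 × 2.5% × €6,150.55 = €615.06…
Interest: €6,150.55 × ((1 + 0.01)^4 − 1) = €6,150.55 × 0.0406040… = €249.7370…
Total = €6,150.55 + €891.8298… + €249.7370… = €7,292.12

€7,292.12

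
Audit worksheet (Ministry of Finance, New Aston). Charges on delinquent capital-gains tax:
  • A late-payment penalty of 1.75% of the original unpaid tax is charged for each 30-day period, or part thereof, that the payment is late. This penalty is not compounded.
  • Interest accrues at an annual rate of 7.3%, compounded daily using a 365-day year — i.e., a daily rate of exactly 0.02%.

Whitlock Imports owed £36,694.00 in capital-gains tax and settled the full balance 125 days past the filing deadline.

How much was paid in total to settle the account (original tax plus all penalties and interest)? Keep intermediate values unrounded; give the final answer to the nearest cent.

Penalty periods: ⌈125/30⌉ = 5; penalty = 5 × 1.75% × £36,694.00 = £3,210.73…
Interest: £36,694.00 × ((1 + 0.0002)^125 − 1) = £36,694.00 × 0.02531256… = £928.8190…
Total = £36,694.00 + £3,210.7250 + £928.8190… = £40,833.54

£40,833.54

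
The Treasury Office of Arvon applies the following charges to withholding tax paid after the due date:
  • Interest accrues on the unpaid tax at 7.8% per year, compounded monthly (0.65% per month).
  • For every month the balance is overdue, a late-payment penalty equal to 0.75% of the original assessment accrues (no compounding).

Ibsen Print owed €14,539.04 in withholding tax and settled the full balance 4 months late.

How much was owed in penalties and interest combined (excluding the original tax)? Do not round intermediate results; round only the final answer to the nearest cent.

Late-payment penalty = 0.75% × €14,539.04 × 4 mo = €436.17…
Interest: €14,539.04 × ((1 + 0.0065)^4 − 1) = €14,539.04 × 0.0262546… = €381.7167…
Penalties + interest = €436.1712 + €381.7167… = €817.89

€817.89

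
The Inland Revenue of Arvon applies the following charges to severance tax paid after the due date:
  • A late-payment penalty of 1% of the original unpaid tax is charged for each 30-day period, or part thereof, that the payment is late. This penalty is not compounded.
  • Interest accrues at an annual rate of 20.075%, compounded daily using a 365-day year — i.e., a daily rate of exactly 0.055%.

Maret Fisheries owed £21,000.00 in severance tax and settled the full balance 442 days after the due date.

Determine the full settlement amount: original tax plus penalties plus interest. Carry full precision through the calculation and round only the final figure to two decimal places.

£29,927.33

Penalty periods: ⌈442/30⌉ = 15; penalty = 15 × 1% × £21,000.00 = £3,150.00
Interest: £21,000.00 × ((1 + 0.00055)^442 − 1) = £21,000.00 × 0.27511092… = £5,777.3293…
Total = £21,000.00 + £3,150.0000 + £5,777.3293… = £29,927.33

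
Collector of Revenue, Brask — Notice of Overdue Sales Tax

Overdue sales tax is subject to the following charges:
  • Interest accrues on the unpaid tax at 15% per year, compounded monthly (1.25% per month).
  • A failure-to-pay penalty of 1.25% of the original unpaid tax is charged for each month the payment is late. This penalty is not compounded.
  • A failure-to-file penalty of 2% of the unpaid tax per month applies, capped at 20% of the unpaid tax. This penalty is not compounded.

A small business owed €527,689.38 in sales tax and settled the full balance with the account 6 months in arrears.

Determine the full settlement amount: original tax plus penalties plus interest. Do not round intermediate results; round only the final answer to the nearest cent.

Failure-to-file: 6 × 2% × €527,689.38 = €63,322.73… (under the 20% cap)
Failure-to-pay penalty: 6 × 1.25% × €527,689.38 = €39,576.70…
Interest: €527,689.38 × ((1 + 0.0125)^6 − 1) = €527,689.38 × 0.0773832… = €40,834.2826…
Total = €527,689.38 + €102,899.4291 + €40,834.2826… = €671,423.09

€671,423.09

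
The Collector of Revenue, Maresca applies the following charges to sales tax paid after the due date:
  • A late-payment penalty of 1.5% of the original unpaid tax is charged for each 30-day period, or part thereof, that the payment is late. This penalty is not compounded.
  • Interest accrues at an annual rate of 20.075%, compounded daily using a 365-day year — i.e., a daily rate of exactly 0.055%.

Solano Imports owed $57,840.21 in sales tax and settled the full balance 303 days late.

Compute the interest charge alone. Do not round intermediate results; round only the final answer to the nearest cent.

Interest: $57,840.21 × ((1 + 0.00055)^303 − 1) = $57,840.21 × 0.18128661… = $10,485.6553…

$10,485.66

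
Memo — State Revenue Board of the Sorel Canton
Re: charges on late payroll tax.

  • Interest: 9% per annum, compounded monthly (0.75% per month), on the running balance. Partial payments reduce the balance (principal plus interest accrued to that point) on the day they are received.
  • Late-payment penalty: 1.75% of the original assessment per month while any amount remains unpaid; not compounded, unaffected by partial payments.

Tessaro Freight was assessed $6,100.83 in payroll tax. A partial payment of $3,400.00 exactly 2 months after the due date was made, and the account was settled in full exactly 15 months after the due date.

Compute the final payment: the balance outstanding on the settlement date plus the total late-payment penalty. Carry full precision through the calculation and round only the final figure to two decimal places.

$4,679.04

Balance at month 2: $6,100.8300 × (1 + 0.0075)^2 = $6,192.6856…
After $3,400.00 payment: $6,192.6856… − $3,400.00 = $2,792.6856…
Balance at month 15: $2,792.6856… × (1 + 0.0075)^13 = $3,077.5687…
Penalty: 15 × 1.75% × $6,100.83 = $1,601.47…
Final settlement = outstanding balance + penalty = $3,077.5687… + $1,601.47… = $4,679.04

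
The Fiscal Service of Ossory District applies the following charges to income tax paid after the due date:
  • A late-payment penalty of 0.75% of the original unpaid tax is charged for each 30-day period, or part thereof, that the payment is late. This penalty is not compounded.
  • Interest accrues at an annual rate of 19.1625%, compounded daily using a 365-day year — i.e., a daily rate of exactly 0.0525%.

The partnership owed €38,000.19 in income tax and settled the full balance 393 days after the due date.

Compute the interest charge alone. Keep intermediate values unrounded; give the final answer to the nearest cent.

Interest: €38,000.19 × ((1 + 0.000525)^393 − 1) = €38,000.19 × 0.22908607… = €8,705.3141…

€8,705.31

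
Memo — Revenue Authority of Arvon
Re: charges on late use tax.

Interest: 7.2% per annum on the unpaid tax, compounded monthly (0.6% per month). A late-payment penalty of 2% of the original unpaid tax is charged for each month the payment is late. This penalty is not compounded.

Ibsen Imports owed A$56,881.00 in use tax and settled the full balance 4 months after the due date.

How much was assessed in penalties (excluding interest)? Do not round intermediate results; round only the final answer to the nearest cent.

Late-payment penalty: 4 × 2% × A$56,881.00 = A$4,550.48

A$4,550.48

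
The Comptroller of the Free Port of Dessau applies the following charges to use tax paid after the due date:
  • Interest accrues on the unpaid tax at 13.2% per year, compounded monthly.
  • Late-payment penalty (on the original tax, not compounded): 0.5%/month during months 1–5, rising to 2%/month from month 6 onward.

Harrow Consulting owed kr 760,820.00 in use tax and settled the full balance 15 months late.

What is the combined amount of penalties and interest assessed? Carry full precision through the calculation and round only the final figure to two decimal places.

Penalty, months 1–5: 5 × 0.5% × kr 760,820.00 = kr 19,020.50
Penalty, months 6–15: 10 × 2% × kr 760,820.00 = kr 152,164.00
Interest (13.2%/yr ÷ 12 = 1.1%/month): kr 760,820.00 × ((1 + 0.011)^15 − 1) = kr 135,677.8543…
Penalties + interest = kr 171,184.5000 + kr 135,677.8543… = kr 306,862.35

kr 306,862.35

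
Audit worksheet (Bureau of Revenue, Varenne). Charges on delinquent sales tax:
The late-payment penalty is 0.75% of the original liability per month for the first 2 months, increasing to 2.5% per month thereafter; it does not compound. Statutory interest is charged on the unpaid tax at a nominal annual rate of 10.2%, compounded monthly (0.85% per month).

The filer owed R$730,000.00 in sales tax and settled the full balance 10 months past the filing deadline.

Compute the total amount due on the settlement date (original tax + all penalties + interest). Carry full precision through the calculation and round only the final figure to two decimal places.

R$951,428.02

Penalty, months 1–2: 2 × 0.75% × R$730,000.00 = R$10,950.00
Penalty, months 3–10: 8 × 2.5% × R$730,000.00 = R$146,000.00
Interest: R$730,000.00 × ((1 + 0.0085)^10 − 1) = R$730,000.00 × 0.0883261… = R$64,478.0183…
Total = R$730,000.00 + R$156,950.0000 + R$64,478.0183… = R$951,428.02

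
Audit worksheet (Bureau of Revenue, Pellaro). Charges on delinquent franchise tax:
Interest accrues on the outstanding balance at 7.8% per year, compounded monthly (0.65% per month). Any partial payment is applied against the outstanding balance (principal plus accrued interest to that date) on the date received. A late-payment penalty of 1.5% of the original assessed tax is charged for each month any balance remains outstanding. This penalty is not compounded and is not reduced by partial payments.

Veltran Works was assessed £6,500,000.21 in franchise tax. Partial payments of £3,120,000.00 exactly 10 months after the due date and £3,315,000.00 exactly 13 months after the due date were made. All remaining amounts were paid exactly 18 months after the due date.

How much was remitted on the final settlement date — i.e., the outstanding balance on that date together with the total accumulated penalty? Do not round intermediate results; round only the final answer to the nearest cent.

£2,348,884.13

Balance at month 10: £6,500,000.2100 × (1 + 0.0065)^10 = £6,935,075.0123…
After £3,120,000.00 payment: £6,935,075.0123… − £3,120,000.00 = £3,815,075.0123…
Balance at month 13: £3,815,075.0123… × (1 + 0.0065)^3 = £3,889,953.5835…
After £3,315,000.00 payment: £3,889,953.5835… − £3,315,000.00 = £574,953.5835…
Balance at month 18: £574,953.5835… × (1 + 0.0065)^5 = £593,884.0769…
Penalty: 18 × 1.5% × £6,500,000.21 = £1,755,000.06…
Final settlement = outstanding balance + penalty = £593,884.0769… + £1,755,000.06… = £2,348,884.13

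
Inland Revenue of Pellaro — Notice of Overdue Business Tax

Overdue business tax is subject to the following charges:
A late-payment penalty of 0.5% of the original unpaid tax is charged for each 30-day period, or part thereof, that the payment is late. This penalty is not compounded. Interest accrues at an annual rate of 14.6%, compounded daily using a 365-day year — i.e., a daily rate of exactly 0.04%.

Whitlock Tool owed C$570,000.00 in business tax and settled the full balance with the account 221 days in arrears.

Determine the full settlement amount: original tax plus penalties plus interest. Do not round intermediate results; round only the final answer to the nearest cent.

C$645,471.25

Penalty periods: ⌈221/30⌉ = 8; penalty = 8 × 0.5% × C$570,000.00 = C$22,800.00
Interest: C$570,000.00 × ((1 + 0.0004)^221 − 1) = C$570,000.00 × 0.09240570… = C$52,671.2467…
Total = C$570,000.00 + C$22,800.0000 + C$52,671.2467… = C$645,471.25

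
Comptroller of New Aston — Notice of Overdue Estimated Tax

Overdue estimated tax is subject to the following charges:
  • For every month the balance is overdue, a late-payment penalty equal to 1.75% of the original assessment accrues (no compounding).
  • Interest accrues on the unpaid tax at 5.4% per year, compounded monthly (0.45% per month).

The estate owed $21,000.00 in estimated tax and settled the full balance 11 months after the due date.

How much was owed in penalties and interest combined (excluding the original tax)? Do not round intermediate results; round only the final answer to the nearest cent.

Late-payment penalty = 1.75% × $21,000.00 × 11 mo = $4,042.50
Interest: $21,000.00 × ((1 + 0.0045)^11 − 1) = $21,000.00 × 0.0506289… = $1,063.2074…
Penalties + interest = $4,042.5000 + $1,063.2074… = $5,105.71

$5,105.71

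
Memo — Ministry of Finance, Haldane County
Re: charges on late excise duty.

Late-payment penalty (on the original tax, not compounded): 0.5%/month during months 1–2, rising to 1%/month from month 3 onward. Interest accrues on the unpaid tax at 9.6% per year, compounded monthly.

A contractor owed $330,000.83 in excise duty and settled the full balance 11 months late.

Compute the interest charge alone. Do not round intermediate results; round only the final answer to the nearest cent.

$30,230.01

Interest (9.6%/yr ÷ 12 = 0.8%/month): $330,000.83 × ((1 + 0.008)^11 − 1) = $30,230.0055…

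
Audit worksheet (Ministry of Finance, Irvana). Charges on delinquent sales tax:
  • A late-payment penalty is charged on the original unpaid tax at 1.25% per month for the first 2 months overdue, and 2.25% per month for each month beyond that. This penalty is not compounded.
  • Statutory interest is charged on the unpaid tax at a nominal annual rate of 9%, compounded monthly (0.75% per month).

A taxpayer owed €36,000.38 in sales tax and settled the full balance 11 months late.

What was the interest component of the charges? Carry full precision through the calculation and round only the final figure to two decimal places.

€3,083.95

Interest: €36,000.38 × ((1 + 0.0075)^11 − 1) = €36,000.38 × 0.0856644… = €3,083.9515…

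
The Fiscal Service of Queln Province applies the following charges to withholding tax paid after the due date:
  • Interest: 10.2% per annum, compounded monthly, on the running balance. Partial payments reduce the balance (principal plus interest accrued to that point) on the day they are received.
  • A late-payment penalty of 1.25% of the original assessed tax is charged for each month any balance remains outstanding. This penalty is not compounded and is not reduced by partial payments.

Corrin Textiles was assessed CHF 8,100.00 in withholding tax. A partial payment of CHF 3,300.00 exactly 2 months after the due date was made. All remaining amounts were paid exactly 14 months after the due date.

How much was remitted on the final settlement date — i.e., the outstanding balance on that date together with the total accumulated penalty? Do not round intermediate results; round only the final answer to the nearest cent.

CHF 6,883.72

Monthly rate = 10.2% ÷ 12 = 0.85%
Balance at month 2: CHF 8,100.0000 × (1 + 0.0085)^2 = CHF 8,238.2852…
After CHF 3,300.00 payment: CHF 8,238.2852… − CHF 3,300.00 = CHF 4,938.2852…
Balance at month 14: CHF 4,938.2852… × (1 + 0.0085)^12 = CHF 5,466.2187…
Penalty: 14 × 1.25% × CHF 8,100.00 = CHF 1,417.50
Final settlement = outstanding balance + penalty = CHF 5,466.2187… + CHF 1,417.50 = CHF 6,883.72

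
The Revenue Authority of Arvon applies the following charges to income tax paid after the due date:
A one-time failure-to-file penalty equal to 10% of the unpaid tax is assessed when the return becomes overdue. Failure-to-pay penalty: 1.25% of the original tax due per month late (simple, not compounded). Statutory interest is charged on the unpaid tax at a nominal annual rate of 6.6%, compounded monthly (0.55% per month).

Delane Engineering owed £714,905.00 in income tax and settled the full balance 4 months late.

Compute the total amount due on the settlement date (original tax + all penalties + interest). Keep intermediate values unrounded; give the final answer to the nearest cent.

£837,998.89

Failure-to-file penalty: 10% × £714,905.00 = £71,490.50
Failure-to-pay penalty: 4 × 1.25% × £714,905.00 = £35,745.25
Interest: £714,905.00 × ((1 + 0.0055)^4 − 1) = £714,905.00 × 0.0221822… = £15,858.1417…
Total = £714,905.00 + £107,235.7500 + £15,858.1417… = £837,998.89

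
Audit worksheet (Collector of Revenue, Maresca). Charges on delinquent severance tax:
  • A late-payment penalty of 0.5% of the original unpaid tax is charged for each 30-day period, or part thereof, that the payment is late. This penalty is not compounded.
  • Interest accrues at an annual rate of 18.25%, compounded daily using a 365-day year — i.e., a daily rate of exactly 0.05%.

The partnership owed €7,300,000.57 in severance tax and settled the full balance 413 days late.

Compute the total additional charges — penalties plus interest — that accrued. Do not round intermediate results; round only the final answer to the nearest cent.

Penalty periods: ⌈413/30⌉ = 14; penalty = 14 × 0.5% × €7,300,000.57 = €511,000.04…
Interest: €7,300,000.57 × ((1 + 0.0005)^413 − 1) = €7,300,000.57 × 0.22930429… = €1,673,921.4542…
Penalties + interest = €511,000.0399 + €1,673,921.4542… = €2,184,921.49

€2,184,921.49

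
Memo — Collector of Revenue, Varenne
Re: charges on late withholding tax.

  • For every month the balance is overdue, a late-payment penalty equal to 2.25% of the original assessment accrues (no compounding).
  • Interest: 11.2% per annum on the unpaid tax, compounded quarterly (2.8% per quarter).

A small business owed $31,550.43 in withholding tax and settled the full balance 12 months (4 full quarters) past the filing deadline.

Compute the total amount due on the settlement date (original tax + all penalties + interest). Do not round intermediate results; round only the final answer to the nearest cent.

Late-payment penalty = 2.25% × $31,550.43 × 12 mo = $8,518.62…
Interest: $31,550.43 × ((1 + 0.028)^4 − 1) = $31,550.43 × 0.1167924… = $3,684.8512…
Total = $31,550.43 + $8,518.6161 + $3,684.8512… = $43,753.90

$43,753.90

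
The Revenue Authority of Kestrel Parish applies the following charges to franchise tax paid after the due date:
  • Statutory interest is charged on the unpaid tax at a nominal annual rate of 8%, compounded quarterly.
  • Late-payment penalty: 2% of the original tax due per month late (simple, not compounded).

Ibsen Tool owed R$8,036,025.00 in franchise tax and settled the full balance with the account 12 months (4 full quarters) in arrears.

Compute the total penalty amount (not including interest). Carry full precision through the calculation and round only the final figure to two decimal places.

R$1,928,646.00

Late-payment penalty = 2% × R$8,036,025.00 × 12 mo = R$1,928,646.00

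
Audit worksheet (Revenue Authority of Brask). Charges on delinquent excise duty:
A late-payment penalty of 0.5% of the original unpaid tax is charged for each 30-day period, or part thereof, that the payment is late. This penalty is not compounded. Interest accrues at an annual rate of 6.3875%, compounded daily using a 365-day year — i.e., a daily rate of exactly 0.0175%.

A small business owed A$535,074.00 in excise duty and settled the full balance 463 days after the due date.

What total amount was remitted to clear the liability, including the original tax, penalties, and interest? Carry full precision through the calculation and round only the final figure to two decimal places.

A$623,034.99

Penalty periods: ⌈463/30⌉ = 16; penalty = 16 × 0.5% × A$535,074.00 = A$42,805.92
Interest: A$535,074.00 × ((1 + 0.000175)^463 − 1) = A$535,074.00 × 0.08439032… = A$45,155.0656…
Total = A$535,074.00 + A$42,805.9200 + A$45,155.0656… = A$623,034.99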